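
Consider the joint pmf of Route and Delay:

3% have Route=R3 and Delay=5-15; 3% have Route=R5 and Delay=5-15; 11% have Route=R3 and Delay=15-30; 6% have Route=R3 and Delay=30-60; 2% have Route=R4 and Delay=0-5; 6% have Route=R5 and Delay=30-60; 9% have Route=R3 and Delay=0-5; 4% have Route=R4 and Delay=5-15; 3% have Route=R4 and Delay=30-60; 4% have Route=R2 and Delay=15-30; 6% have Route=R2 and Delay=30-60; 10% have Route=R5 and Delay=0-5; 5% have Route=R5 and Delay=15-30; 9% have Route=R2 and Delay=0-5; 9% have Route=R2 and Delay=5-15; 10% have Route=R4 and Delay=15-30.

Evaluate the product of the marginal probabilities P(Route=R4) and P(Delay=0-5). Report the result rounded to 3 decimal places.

0.057

P(Route=R4) = 0.02 + 0.04 + 0.10 + 0.03 = 0.19.
P(Delay=0-5) = 0.09 + 0.09 + 0.02 + 0.10 = 0.30.
Product: 0.19 × 0.30 = 0.057.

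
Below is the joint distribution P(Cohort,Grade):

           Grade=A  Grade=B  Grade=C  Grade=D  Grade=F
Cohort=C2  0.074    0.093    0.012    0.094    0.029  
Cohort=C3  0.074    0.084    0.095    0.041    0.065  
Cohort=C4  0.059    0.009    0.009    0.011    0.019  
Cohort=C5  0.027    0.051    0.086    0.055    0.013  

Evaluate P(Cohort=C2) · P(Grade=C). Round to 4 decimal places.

0.0610

P(Cohort=C2) = 0.074 + 0.093 + 0.012 + 0.094 + 0.029 = 0.302.
P(Grade=C) = 0.012 + 0.095 + 0.009 + 0.086 = 0.202.
Product: 0.302 × 0.202 = 0.0610.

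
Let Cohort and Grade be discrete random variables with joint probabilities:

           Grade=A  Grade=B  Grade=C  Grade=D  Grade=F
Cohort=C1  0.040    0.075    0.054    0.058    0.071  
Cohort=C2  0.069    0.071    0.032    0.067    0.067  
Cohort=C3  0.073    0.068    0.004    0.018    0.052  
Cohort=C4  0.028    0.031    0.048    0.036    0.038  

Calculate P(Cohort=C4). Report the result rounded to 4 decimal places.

P(Cohort=C4) = 0.028 + 0.031 + 0.048 + 0.036 + 0.038 = 0.181.

0.1810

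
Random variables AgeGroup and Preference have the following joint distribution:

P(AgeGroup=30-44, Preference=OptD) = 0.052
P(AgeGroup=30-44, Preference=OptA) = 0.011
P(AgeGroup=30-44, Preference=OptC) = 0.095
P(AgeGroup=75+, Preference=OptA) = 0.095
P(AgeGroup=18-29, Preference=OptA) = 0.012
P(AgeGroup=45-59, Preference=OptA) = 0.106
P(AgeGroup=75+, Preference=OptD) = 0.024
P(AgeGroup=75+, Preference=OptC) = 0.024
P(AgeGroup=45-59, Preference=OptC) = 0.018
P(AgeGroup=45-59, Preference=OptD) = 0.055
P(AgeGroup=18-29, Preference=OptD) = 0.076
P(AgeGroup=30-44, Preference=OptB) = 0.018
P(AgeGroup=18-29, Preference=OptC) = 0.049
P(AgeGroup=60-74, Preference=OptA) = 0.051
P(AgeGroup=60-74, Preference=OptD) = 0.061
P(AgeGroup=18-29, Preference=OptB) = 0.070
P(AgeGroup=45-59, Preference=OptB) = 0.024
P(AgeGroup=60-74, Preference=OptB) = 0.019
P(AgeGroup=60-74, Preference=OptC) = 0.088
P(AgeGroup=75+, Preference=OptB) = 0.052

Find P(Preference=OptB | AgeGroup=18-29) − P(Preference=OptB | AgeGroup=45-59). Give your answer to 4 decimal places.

0.2199

P(AgeGroup=18-29) = 0.012 + 0.070 + 0.049 + 0.076 = 0.207; P(Preference=OptB | AgeGroup=18-29) = 0.070/0.207 = 0.33816.
P(AgeGroup=45-59) = 0.106 + 0.024 + 0.018 + 0.055 = 0.203; P(Preference=OptB | AgeGroup=45-59) = 0.024/0.203 = 0.11823.
Difference = 0.2199.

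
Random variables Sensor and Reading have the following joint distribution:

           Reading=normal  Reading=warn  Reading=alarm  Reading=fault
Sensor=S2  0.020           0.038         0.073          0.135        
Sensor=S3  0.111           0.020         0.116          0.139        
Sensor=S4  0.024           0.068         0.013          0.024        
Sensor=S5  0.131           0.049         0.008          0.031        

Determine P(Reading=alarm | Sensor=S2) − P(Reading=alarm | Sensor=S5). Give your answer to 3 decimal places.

0.238

P(Sensor=S2) = 0.020 + 0.038 + 0.073 + 0.135 = 0.266; P(Reading=alarm | Sensor=S2) = 0.073/0.266 = 0.2744.
P(Sensor=S5) = 0.131 + 0.049 + 0.008 + 0.031 = 0.219; P(Reading=alarm | Sensor=S5) = 0.008/0.219 = 0.0365.
Difference = 0.238.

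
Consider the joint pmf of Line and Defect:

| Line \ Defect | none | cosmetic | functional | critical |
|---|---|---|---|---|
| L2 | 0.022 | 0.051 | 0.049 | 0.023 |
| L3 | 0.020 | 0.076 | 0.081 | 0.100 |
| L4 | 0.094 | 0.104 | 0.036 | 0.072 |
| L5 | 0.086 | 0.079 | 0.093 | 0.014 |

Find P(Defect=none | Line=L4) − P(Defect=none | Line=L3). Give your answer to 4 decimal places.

0.2350

P(Line=L4) = 0.094 + 0.104 + 0.036 + 0.072 = 0.306; P(Defect=none | Line=L4) = 0.094/0.306 = 0.30719.
P(Line=L3) = 0.020 + 0.076 + 0.081 + 0.100 = 0.277; P(Defect=none | Line=L3) = 0.020/0.277 = 0.07220.
Difference = 0.2350.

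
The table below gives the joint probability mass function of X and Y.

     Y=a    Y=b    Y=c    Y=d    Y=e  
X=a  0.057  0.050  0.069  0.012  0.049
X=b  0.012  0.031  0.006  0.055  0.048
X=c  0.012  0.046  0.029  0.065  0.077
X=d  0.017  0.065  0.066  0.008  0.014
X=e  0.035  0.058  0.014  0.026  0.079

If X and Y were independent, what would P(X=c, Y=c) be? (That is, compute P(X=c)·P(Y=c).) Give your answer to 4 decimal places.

0.0421

P(X=c) = 0.012 + 0.046 + 0.029 + 0.065 + 0.077 = 0.229.
P(Y=c) = 0.069 + 0.006 + 0.029 + 0.066 + 0.014 = 0.184.
Product: 0.229 × 0.184 = 0.0421.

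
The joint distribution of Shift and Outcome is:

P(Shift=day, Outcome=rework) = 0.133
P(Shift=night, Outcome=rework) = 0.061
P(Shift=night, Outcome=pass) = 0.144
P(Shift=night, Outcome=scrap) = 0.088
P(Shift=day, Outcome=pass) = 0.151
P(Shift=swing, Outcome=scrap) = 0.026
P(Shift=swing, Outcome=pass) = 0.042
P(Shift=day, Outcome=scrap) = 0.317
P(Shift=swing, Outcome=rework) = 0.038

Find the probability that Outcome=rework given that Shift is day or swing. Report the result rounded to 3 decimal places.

P(Shift=day) = 0.151 + 0.133 + 0.317 = 0.601.
P(Shift=swing) = 0.042 + 0.038 + 0.026 = 0.106.
P(Shift ∈ {day, swing}) = 0.601 + 0.106 = 0.707; P(Outcome=rework, Shift ∈ {day, swing}) = 0.133 + 0.038 = 0.171.
P(Outcome=rework | Shift ∈ {day, swing}) = 0.171/0.707 = 0.242.

0.242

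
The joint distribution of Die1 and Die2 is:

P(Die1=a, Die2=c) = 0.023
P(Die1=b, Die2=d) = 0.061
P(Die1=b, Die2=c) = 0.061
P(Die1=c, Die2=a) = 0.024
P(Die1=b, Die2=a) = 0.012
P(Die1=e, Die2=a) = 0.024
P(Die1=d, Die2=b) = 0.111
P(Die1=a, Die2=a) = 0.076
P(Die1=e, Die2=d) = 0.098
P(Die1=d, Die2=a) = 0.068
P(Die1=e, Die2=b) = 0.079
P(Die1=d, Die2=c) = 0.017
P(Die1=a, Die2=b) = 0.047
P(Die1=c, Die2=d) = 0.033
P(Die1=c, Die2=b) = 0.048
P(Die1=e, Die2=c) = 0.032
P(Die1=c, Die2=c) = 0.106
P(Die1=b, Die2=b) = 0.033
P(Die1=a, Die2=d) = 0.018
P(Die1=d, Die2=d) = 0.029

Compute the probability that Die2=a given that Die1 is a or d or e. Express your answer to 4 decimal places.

P(Die1=a) = 0.076 + 0.047 + 0.023 + 0.018 = 0.164.
P(Die1=d) = 0.068 + 0.111 + 0.017 + 0.029 = 0.225.
P(Die1=e) = 0.024 + 0.079 + 0.032 + 0.098 = 0.233.
P(Die1 ∈ {a, d, e}) = 0.164 + 0.225 + 0.233 = 0.622; P(Die2=a, Die1 ∈ {a, d, e}) = 0.076 + 0.068 + 0.024 = 0.168.
P(Die2=a | Die1 ∈ {a, d, e}) = 0.168/0.622 = 0.2701.

0.2701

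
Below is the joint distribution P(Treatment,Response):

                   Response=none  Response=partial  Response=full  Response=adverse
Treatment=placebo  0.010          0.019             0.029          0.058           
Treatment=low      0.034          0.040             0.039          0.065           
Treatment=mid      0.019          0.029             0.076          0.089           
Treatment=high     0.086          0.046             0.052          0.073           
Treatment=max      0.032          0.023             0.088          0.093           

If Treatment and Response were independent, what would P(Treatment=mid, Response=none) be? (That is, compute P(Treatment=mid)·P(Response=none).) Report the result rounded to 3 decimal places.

P(Treatment=mid) = 0.019 + 0.029 + 0.076 + 0.089 = 0.213.
P(Response=none) = 0.010 + 0.034 + 0.019 + 0.086 + 0.032 = 0.181.
Product: 0.213 × 0.181 = 0.039.

0.039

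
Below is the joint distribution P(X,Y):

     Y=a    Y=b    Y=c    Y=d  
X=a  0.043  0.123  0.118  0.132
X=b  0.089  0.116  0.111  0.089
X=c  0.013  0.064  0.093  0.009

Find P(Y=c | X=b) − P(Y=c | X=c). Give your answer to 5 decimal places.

-0.24548

P(X=b) = 0.089 + 0.116 + 0.111 + 0.089 = 0.405; P(Y=c | X=b) = 0.111/0.405 = 0.274074.
P(X=c) = 0.013 + 0.064 + 0.093 + 0.009 = 0.179; P(Y=c | X=c) = 0.093/0.179 = 0.519553.
Difference = -0.24548.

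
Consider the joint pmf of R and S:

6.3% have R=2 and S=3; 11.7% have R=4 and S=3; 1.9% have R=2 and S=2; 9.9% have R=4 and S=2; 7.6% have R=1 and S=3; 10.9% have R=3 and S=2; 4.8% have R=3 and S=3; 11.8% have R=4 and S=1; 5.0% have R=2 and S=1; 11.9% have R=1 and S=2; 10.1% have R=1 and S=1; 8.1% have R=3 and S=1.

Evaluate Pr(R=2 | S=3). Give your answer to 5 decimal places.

P(S=3) = 0.076 + 0.063 + 0.048 + 0.117 = 0.304.
P(R=2 | S=3) = 0.063/0.304 = 0.20724.

0.20724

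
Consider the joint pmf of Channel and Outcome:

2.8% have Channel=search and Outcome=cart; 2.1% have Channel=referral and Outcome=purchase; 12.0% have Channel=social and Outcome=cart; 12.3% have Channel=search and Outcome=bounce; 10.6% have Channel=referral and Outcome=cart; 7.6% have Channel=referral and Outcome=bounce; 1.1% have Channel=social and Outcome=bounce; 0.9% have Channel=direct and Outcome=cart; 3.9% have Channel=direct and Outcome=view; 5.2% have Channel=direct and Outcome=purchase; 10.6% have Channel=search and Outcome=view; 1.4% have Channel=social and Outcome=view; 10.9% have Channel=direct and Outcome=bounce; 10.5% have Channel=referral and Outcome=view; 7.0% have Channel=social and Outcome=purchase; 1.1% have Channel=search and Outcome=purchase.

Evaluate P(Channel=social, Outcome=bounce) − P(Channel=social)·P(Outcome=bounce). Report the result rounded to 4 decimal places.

P(Channel=social) = 0.011 + 0.014 + 0.120 + 0.070 = 0.215.
P(Outcome=bounce) = 0.123 + 0.011 + 0.109 + 0.076 = 0.319.
P(Channel=social, Outcome=bounce) − P(Channel=social)P(Outcome=bounce) = 0.011 − 0.215×0.319 = -0.0576.

-0.0576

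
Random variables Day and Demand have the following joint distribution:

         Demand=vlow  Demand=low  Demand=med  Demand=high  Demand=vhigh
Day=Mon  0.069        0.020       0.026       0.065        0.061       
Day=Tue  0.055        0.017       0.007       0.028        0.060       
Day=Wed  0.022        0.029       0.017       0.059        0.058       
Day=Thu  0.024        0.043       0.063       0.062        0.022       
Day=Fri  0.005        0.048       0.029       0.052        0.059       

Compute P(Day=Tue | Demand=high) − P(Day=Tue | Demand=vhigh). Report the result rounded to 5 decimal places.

-0.12551

P(Demand=high) = 0.065 + 0.028 + 0.059 + 0.062 + 0.052 = 0.266; P(Day=Tue | Demand=high) = 0.028/0.266 = 0.105263.
P(Demand=vhigh) = 0.061 + 0.060 + 0.058 + 0.022 + 0.059 = 0.260; P(Day=Tue | Demand=vhigh) = 0.060/0.260 = 0.230769.
Difference = -0.12551.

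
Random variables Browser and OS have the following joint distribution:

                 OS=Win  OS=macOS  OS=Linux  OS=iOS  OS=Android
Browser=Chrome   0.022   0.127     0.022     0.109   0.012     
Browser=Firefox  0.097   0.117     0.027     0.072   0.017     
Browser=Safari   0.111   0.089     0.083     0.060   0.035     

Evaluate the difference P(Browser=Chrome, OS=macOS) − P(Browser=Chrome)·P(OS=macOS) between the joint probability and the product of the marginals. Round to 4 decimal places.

0.0298

P(Browser=Chrome) = 0.022 + 0.127 + 0.022 + 0.109 + 0.012 = 0.292.
P(OS=macOS) = 0.127 + 0.117 + 0.089 = 0.333.
P(Browser=Chrome, OS=macOS) − P(Browser=Chrome)P(OS=macOS) = 0.127 − 0.292×0.333 = 0.0298.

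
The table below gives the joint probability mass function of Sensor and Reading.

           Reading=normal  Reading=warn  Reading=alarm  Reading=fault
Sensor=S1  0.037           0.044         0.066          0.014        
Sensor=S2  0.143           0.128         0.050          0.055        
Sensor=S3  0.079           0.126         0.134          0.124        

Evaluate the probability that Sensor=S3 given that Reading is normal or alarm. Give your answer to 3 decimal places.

0.418

P(Reading=normal) = 0.037 + 0.143 + 0.079 = 0.259.
P(Reading=alarm) = 0.066 + 0.050 + 0.134 = 0.250.
P(Reading ∈ {normal, alarm}) = 0.259 + 0.250 = 0.509; P(Sensor=S3, Reading ∈ {normal, alarm}) = 0.079 + 0.134 = 0.213.
P(Sensor=S3 | Reading ∈ {normal, alarm}) = 0.213/0.509 = 0.418.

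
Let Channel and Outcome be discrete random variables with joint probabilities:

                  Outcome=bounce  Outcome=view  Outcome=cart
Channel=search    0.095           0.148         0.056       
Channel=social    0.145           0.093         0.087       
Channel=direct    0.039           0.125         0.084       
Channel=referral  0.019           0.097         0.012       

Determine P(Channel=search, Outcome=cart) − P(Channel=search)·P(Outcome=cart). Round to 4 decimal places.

-0.0155

P(Channel=search) = 0.095 + 0.148 + 0.056 = 0.299.
P(Outcome=cart) = 0.056 + 0.087 + 0.084 + 0.012 = 0.239.
P(Channel=search, Outcome=cart) − P(Channel=search)P(Outcome=cart) = 0.056 − 0.299×0.239 = -0.0155.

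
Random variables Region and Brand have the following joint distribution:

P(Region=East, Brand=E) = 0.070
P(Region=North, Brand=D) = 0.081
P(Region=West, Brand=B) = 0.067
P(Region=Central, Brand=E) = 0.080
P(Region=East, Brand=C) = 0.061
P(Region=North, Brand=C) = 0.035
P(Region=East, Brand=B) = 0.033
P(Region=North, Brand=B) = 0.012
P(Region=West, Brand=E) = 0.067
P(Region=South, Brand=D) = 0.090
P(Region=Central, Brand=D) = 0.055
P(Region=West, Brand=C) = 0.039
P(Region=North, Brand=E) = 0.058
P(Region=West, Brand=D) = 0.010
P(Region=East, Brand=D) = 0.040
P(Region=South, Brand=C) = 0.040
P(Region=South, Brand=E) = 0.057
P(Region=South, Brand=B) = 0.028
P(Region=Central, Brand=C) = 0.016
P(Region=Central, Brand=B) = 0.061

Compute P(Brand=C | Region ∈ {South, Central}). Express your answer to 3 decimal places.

P(Region=South) = 0.028 + 0.040 + 0.090 + 0.057 = 0.215.
P(Region=Central) = 0.061 + 0.016 + 0.055 + 0.080 = 0.212.
P(Region ∈ {South, Central}) = 0.215 + 0.212 = 0.427; P(Brand=C, Region ∈ {South, Central}) = 0.040 + 0.016 = 0.056.
P(Brand=C | Region ∈ {South, Central}) = 0.056/0.427 = 0.131.

0.131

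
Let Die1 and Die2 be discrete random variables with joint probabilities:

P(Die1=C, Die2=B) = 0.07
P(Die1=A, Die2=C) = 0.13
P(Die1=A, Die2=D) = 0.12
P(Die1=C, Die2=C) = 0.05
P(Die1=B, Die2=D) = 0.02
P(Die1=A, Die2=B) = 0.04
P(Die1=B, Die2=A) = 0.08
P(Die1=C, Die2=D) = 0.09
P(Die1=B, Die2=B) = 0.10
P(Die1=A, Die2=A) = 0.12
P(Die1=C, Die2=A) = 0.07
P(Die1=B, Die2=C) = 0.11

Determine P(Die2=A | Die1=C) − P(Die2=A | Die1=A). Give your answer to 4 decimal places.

-0.0427

P(Die1=C) = 0.07 + 0.07 + 0.05 + 0.09 = 0.28; P(Die2=A | Die1=C) = 0.07/0.28 = 0.25000.
P(Die1=A) = 0.12 + 0.04 + 0.13 + 0.12 = 0.41; P(Die2=A | Die1=A) = 0.12/0.41 = 0.29268.
Difference = -0.0427.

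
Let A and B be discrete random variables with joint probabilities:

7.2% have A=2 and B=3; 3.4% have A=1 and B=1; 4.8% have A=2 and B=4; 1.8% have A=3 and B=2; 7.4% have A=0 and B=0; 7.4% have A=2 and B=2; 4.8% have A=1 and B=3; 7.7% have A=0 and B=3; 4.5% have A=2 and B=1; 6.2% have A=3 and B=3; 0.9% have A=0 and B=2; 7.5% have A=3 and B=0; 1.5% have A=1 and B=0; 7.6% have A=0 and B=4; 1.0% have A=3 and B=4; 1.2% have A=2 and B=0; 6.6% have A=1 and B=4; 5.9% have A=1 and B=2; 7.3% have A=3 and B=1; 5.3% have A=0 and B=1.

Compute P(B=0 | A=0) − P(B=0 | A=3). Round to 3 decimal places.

-0.059

P(A=0) = 0.074 + 0.053 + 0.009 + 0.077 + 0.076 = 0.289; P(B=0 | A=0) = 0.074/0.289 = 0.2561.
P(A=3) = 0.075 + 0.073 + 0.018 + 0.062 + 0.010 = 0.238; P(B=0 | A=3) = 0.075/0.238 = 0.3151.
Difference = -0.059.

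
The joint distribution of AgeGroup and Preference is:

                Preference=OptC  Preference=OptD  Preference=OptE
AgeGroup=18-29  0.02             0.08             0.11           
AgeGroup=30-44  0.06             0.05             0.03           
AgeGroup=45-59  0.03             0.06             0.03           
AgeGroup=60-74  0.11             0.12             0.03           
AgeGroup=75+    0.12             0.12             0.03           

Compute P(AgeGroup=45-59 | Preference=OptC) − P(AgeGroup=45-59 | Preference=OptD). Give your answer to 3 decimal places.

P(Preference=OptC) = 0.02 + 0.06 + 0.03 + 0.11 + 0.12 = 0.34; P(AgeGroup=45-59 | Preference=OptC) = 0.03/0.34 = 0.0882.
P(Preference=OptD) = 0.08 + 0.05 + 0.06 + 0.12 + 0.12 = 0.43; P(AgeGroup=45-59 | Preference=OptD) = 0.06/0.43 = 0.1395.
Difference = -0.051.

-0.051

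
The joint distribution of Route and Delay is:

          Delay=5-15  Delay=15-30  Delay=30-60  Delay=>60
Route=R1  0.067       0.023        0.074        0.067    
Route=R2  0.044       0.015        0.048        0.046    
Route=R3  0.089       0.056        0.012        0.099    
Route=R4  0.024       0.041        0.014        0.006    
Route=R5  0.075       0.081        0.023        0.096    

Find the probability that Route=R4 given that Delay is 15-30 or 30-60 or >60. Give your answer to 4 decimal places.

P(Delay=15-30) = 0.023 + 0.015 + 0.056 + 0.041 + 0.081 = 0.216.
P(Delay=30-60) = 0.074 + 0.048 + 0.012 + 0.014 + 0.023 = 0.171.
P(Delay=>60) = 0.067 + 0.046 + 0.099 + 0.006 + 0.096 = 0.314.
P(Delay ∈ {15-30, 30-60, >60}) = 0.216 + 0.171 + 0.314 = 0.701; P(Route=R4, Delay ∈ {15-30, 30-60, >60}) = 0.041 + 0.014 + 0.006 = 0.061.
P(Route=R4 | Delay ∈ {15-30, 30-60, >60}) = 0.061/0.701 = 0.0870.

0.0870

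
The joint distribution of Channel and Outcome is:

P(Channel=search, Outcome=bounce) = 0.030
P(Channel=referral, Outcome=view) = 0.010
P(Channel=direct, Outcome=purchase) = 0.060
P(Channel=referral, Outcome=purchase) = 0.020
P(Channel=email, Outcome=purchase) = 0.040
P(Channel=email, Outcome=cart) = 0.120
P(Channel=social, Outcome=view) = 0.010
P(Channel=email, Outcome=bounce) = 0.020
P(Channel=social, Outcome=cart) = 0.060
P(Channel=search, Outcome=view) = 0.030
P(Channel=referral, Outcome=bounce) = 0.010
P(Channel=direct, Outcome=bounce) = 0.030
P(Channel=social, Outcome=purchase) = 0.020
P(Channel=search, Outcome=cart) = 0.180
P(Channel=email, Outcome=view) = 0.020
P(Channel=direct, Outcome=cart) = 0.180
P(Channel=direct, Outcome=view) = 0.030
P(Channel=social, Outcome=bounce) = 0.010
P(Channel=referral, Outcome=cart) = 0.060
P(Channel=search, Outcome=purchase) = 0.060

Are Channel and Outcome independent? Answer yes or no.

Every cell satisfies P(Channel,Outcome) = P(Channel)·P(Outcome). For instance P(Channel=referral) = 0.100, P(Outcome=cart) = 0.600, and 0.100×0.600 = 0.060 matches the joint entry. So Channel and Outcome are independent.

yes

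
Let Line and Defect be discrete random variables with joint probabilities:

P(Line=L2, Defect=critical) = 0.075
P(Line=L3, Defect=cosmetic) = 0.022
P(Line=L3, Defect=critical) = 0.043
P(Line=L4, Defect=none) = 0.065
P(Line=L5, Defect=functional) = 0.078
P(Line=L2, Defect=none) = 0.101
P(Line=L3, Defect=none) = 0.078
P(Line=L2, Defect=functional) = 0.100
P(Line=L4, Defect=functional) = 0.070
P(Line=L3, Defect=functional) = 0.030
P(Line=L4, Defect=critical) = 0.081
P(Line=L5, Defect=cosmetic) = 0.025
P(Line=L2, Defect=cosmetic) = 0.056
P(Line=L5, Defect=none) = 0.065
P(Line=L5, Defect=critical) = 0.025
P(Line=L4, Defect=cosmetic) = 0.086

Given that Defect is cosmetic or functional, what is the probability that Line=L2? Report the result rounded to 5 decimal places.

P(Defect=cosmetic) = 0.056 + 0.022 + 0.086 + 0.025 = 0.189.
P(Defect=functional) = 0.100 + 0.030 + 0.070 + 0.078 = 0.278.
P(Defect ∈ {cosmetic, functional}) = 0.189 + 0.278 = 0.467; P(Line=L2, Defect ∈ {cosmetic, functional}) = 0.056 + 0.100 = 0.156.
P(Line=L2 | Defect ∈ {cosmetic, functional}) = 0.156/0.467 = 0.33405.

0.33405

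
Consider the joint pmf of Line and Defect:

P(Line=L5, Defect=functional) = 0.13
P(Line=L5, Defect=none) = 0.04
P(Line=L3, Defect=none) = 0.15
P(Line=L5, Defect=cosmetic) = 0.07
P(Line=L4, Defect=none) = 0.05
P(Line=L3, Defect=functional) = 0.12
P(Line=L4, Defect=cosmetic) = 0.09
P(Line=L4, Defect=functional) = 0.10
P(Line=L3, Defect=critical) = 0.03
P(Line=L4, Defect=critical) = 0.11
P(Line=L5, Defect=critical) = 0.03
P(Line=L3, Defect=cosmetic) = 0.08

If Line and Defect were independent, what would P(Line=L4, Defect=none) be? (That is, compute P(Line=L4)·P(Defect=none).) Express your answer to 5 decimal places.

P(Line=L4) = 0.05 + 0.09 + 0.10 + 0.11 = 0.35.
P(Defect=none) = 0.15 + 0.05 + 0.04 = 0.24.
Product: 0.35 × 0.24 = 0.08400.

0.08400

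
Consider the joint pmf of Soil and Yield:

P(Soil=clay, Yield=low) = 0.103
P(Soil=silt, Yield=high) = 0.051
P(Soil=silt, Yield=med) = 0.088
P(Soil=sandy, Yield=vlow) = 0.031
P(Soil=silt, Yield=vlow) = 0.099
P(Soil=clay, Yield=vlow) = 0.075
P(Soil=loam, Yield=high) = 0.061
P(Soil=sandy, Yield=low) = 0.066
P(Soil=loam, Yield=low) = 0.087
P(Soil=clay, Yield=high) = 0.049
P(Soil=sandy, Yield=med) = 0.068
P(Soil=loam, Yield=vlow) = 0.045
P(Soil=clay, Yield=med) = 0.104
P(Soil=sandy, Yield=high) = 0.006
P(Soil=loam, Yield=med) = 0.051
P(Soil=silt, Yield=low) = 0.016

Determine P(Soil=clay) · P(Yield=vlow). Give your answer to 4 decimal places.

0.0828

P(Soil=clay) = 0.075 + 0.103 + 0.104 + 0.049 = 0.331.
P(Yield=vlow) = 0.031 + 0.045 + 0.075 + 0.099 = 0.250.
Product: 0.331 × 0.250 = 0.0828.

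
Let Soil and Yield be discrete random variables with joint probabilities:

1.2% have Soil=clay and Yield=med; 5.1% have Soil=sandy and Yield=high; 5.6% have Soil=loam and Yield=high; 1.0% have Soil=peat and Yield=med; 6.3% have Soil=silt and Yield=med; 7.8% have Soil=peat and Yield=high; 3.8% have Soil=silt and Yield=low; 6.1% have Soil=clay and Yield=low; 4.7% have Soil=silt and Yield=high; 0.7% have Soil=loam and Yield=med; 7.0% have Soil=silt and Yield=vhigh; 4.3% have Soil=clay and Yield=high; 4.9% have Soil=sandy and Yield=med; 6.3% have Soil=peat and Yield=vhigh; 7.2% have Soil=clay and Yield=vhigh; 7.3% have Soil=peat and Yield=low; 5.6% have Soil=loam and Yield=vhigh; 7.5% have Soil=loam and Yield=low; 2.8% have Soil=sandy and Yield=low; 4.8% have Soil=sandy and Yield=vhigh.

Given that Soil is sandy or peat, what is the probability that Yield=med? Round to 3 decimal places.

0.148

P(Soil=sandy) = 0.028 + 0.049 + 0.051 + 0.048 = 0.176.
P(Soil=peat) = 0.073 + 0.010 + 0.078 + 0.063 = 0.224.
P(Soil ∈ {sandy, peat}) = 0.176 + 0.224 = 0.400; P(Yield=med, Soil ∈ {sandy, peat}) = 0.049 + 0.010 = 0.059.
P(Yield=med | Soil ∈ {sandy, peat}) = 0.059/0.400 = 0.148.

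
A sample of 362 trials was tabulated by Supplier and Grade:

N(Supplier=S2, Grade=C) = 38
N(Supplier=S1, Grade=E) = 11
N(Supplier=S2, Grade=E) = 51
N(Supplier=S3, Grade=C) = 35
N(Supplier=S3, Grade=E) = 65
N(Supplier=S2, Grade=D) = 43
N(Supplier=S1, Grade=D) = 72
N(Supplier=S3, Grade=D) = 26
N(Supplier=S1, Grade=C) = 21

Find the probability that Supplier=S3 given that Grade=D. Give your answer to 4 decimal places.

0.1844

Total with Grade=D: 72 + 43 + 26 = 141.
P(Supplier=S3 | Grade=D) = 26/141 = 0.1844.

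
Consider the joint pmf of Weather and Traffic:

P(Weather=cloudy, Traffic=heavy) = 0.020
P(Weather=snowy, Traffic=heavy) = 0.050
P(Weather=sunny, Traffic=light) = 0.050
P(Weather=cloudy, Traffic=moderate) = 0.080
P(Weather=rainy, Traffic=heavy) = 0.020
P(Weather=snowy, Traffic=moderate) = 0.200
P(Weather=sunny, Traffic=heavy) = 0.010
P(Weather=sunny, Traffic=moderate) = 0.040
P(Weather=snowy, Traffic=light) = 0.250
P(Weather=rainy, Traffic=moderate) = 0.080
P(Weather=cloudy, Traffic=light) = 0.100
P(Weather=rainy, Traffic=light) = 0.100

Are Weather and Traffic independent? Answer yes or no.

yes

Every cell satisfies P(Weather,Traffic) = P(Weather)·P(Traffic). For instance P(Weather=cloudy) = 0.200, P(Traffic=moderate) = 0.400, and 0.200×0.400 = 0.080 matches the joint entry. So Weather and Traffic are independent.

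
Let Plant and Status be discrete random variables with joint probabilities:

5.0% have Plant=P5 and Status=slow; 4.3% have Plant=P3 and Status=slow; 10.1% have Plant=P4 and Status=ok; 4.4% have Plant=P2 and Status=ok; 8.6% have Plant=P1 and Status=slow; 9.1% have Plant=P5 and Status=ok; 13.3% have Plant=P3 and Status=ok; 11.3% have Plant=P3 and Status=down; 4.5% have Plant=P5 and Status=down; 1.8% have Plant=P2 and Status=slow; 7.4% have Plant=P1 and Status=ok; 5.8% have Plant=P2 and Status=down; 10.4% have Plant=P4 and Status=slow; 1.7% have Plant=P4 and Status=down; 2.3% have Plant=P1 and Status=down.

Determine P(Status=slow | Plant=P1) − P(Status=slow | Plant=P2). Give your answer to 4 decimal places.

0.3199

P(Plant=P1) = 0.074 + 0.086 + 0.023 = 0.183; P(Status=slow | Plant=P1) = 0.086/0.183 = 0.46995.
P(Plant=P2) = 0.044 + 0.018 + 0.058 = 0.120; P(Status=slow | Plant=P2) = 0.018/0.120 = 0.15000.
Difference = 0.3199.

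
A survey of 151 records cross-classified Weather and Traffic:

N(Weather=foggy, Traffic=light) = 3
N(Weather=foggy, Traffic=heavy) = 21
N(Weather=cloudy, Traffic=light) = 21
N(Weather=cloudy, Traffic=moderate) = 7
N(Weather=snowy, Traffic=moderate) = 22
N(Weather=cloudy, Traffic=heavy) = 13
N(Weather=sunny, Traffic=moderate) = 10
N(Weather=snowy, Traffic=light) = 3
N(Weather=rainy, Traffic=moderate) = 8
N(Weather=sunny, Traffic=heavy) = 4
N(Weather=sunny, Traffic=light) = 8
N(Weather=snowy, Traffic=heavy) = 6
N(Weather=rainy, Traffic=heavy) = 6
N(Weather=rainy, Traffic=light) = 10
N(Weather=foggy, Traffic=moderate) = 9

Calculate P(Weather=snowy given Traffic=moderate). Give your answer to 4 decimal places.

0.3929

Total with Traffic=moderate: 10 + 7 + 8 + 22 + 9 = 56.
P(Weather=snowy | Traffic=moderate) = 22/56 = 0.3929.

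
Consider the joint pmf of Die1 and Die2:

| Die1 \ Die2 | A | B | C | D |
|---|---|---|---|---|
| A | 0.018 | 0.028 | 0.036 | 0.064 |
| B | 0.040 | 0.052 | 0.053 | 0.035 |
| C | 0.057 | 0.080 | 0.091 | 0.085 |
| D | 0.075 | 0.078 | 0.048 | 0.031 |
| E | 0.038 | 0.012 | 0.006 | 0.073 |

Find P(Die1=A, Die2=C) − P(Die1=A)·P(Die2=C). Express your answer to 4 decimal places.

P(Die1=A) = 0.018 + 0.028 + 0.036 + 0.064 = 0.146.
P(Die2=C) = 0.036 + 0.053 + 0.091 + 0.048 + 0.006 = 0.234.
P(Die1=A, Die2=C) − P(Die1=A)P(Die2=C) = 0.036 − 0.146×0.234 = 0.0018.

0.0018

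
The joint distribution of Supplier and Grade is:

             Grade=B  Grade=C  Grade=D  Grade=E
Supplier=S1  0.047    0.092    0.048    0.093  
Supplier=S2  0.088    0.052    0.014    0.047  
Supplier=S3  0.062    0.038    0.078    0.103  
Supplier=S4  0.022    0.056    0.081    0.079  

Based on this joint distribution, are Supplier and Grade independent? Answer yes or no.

P(Supplier=S2) = 0.201 and P(Grade=B) = 0.219, so their product is 0.04402, but P(Supplier=S2, Grade=B) = 0.088. Since these differ, Supplier and Grade are not independent.

no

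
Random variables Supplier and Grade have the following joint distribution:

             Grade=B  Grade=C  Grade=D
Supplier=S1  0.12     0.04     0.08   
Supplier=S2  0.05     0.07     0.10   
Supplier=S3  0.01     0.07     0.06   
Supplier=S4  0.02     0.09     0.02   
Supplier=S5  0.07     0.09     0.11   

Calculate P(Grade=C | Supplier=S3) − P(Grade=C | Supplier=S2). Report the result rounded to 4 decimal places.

0.1818

P(Supplier=S3) = 0.01 + 0.07 + 0.06 = 0.14; P(Grade=C | Supplier=S3) = 0.07/0.14 = 0.50000.
P(Supplier=S2) = 0.05 + 0.07 + 0.10 = 0.22; P(Grade=C | Supplier=S2) = 0.07/0.22 = 0.31818.
Difference = 0.1818.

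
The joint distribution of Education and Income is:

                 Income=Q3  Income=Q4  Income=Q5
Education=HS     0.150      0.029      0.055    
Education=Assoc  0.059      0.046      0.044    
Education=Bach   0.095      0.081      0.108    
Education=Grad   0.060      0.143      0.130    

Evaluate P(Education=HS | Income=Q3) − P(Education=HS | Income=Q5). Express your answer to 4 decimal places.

0.2489

P(Income=Q3) = 0.150 + 0.059 + 0.095 + 0.060 = 0.364; P(Education=HS | Income=Q3) = 0.150/0.364 = 0.41209.
P(Income=Q5) = 0.055 + 0.044 + 0.108 + 0.130 = 0.337; P(Education=HS | Income=Q5) = 0.055/0.337 = 0.16320.
Difference = 0.2489.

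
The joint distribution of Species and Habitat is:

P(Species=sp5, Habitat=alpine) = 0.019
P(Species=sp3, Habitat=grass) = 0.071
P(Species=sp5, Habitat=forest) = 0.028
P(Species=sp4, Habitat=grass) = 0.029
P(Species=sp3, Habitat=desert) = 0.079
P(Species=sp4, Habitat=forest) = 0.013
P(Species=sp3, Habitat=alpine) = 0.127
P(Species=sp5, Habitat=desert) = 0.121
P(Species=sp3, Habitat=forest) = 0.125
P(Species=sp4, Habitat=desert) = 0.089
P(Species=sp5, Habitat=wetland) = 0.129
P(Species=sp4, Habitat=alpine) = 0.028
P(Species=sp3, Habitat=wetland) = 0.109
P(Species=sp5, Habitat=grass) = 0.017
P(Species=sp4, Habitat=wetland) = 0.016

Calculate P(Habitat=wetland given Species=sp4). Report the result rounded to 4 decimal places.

0.0914

P(Species=sp4) = 0.013 + 0.029 + 0.016 + 0.089 + 0.028 = 0.175.
P(Habitat=wetland | Species=sp4) = 0.016/0.175 = 0.0914.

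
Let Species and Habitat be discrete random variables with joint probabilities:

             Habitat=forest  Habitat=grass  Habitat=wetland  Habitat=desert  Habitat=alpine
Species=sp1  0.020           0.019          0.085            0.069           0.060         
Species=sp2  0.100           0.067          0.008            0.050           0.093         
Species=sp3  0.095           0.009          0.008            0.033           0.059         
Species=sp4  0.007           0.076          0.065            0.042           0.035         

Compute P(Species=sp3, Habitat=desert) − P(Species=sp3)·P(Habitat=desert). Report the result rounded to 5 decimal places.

-0.00658

P(Species=sp3) = 0.095 + 0.009 + 0.008 + 0.033 + 0.059 = 0.204.
P(Habitat=desert) = 0.069 + 0.050 + 0.033 + 0.042 = 0.194.
P(Species=sp3, Habitat=desert) − P(Species=sp3)P(Habitat=desert) = 0.033 − 0.204×0.194 = -0.00658.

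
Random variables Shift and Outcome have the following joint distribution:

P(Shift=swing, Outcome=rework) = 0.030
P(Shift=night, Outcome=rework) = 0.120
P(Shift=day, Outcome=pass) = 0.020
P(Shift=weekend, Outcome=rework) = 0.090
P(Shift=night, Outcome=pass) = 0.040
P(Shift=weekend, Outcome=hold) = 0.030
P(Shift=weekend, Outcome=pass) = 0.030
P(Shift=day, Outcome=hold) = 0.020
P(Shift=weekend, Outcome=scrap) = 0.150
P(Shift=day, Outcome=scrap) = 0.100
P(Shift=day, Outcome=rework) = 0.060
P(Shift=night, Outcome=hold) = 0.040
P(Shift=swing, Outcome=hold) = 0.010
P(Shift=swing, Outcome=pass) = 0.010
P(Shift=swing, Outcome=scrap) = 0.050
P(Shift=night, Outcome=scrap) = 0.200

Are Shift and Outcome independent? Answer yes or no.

yes

Every cell satisfies P(Shift,Outcome) = P(Shift)·P(Outcome). For instance P(Shift=day) = 0.200, P(Outcome=scrap) = 0.500, and 0.200×0.500 = 0.100 matches the joint entry. So Shift and Outcome are independent.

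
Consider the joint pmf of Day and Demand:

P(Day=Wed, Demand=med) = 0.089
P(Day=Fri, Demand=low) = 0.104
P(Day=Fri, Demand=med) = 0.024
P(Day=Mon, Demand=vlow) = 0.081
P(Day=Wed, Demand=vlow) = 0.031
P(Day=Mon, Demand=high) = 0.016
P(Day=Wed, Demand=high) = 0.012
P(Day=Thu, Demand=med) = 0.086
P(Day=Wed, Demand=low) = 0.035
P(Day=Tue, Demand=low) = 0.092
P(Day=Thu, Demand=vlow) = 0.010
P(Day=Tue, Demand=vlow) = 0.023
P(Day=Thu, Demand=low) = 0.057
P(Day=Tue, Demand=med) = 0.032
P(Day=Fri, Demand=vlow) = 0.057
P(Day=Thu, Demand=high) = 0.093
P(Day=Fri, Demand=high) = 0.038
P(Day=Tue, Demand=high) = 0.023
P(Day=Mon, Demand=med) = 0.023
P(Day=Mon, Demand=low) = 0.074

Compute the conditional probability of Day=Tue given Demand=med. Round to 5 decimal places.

0.12598

P(Demand=med) = 0.023 + 0.032 + 0.089 + 0.086 + 0.024 = 0.254.
P(Day=Tue | Demand=med) = 0.032/0.254 = 0.12598.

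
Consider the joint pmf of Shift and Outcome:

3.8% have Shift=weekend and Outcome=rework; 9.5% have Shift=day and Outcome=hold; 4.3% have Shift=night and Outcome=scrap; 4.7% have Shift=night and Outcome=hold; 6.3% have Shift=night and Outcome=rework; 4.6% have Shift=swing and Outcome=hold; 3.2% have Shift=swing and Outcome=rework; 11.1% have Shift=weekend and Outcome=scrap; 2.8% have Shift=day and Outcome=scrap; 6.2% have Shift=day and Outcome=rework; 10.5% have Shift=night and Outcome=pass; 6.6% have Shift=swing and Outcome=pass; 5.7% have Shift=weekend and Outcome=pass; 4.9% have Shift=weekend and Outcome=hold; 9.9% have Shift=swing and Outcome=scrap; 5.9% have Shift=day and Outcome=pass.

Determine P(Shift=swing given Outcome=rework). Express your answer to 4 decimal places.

P(Outcome=rework) = 0.062 + 0.032 + 0.063 + 0.038 = 0.195.
P(Shift=swing | Outcome=rework) = 0.032/0.195 = 0.1641.

0.1641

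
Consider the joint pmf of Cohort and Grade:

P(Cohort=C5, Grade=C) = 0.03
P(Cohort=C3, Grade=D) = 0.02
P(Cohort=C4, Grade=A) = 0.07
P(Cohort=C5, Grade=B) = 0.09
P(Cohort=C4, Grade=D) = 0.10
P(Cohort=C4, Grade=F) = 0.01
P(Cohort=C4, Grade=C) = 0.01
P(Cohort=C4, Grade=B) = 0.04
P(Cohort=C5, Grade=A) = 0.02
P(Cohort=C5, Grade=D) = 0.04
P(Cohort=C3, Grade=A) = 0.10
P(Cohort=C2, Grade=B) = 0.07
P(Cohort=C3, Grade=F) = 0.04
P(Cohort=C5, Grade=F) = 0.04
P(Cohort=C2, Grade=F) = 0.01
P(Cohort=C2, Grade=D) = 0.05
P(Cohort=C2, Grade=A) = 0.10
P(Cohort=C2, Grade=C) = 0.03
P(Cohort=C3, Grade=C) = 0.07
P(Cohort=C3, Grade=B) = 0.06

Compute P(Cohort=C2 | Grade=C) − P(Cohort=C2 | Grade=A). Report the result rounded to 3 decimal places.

-0.131

P(Grade=C) = 0.03 + 0.07 + 0.01 + 0.03 = 0.14; P(Cohort=C2 | Grade=C) = 0.03/0.14 = 0.2143.
P(Grade=A) = 0.10 + 0.10 + 0.07 + 0.02 = 0.29; P(Cohort=C2 | Grade=A) = 0.10/0.29 = 0.3448.
Difference = -0.131.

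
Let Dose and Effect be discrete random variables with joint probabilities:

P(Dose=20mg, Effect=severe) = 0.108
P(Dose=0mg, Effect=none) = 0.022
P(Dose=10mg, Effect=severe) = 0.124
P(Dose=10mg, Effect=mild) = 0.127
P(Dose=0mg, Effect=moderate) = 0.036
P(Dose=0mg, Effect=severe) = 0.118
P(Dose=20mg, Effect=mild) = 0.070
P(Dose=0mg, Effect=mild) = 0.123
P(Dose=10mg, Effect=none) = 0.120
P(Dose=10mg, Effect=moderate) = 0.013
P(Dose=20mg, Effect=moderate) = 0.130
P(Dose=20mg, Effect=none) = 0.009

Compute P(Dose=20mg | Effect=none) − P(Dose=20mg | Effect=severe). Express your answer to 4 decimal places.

P(Effect=none) = 0.022 + 0.120 + 0.009 = 0.151; P(Dose=20mg | Effect=none) = 0.009/0.151 = 0.05960.
P(Effect=severe) = 0.118 + 0.124 + 0.108 = 0.350; P(Dose=20mg | Effect=severe) = 0.108/0.350 = 0.30857.
Difference = -0.2490.

-0.2490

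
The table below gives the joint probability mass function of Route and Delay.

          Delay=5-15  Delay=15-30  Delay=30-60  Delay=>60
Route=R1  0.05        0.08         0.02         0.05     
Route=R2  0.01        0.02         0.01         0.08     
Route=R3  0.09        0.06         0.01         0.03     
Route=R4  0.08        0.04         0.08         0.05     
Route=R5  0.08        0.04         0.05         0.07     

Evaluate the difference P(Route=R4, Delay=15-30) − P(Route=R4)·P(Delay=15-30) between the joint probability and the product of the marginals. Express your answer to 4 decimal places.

-0.0200

P(Route=R4) = 0.08 + 0.04 + 0.08 + 0.05 = 0.25.
P(Delay=15-30) = 0.08 + 0.02 + 0.06 + 0.04 + 0.04 = 0.24.
P(Route=R4, Delay=15-30) − P(Route=R4)P(Delay=15-30) = 0.04 − 0.25×0.24 = -0.0200.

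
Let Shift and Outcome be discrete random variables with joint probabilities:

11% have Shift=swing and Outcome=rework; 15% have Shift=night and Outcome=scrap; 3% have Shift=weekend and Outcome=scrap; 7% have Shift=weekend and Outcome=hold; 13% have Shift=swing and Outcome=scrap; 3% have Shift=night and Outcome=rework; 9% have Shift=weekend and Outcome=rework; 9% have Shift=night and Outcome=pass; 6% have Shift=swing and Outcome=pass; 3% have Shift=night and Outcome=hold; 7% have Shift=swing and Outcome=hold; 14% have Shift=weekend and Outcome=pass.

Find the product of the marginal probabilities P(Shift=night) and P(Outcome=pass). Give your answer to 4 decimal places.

P(Shift=night) = 0.09 + 0.03 + 0.15 + 0.03 = 0.30.
P(Outcome=pass) = 0.06 + 0.09 + 0.14 = 0.29.
Product: 0.30 × 0.29 = 0.0870.

0.0870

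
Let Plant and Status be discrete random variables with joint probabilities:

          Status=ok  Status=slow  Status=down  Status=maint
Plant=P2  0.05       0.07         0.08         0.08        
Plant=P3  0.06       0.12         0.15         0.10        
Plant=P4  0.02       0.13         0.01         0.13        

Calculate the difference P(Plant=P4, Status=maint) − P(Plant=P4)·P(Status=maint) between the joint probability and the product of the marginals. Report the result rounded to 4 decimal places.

P(Plant=P4) = 0.02 + 0.13 + 0.01 + 0.13 = 0.29.
P(Status=maint) = 0.08 + 0.10 + 0.13 = 0.31.
P(Plant=P4, Status=maint) − P(Plant=P4)P(Status=maint) = 0.13 − 0.29×0.31 = 0.0401.

0.0401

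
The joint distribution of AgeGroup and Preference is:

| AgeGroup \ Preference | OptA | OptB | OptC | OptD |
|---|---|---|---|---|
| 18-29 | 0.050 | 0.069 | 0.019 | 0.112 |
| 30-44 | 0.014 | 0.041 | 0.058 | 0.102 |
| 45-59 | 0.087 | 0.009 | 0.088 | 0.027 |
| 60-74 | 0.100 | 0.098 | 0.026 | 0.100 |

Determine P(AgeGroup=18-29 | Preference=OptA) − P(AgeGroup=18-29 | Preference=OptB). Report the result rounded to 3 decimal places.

-0.119

P(Preference=OptA) = 0.050 + 0.014 + 0.087 + 0.100 = 0.251; P(AgeGroup=18-29 | Preference=OptA) = 0.050/0.251 = 0.1992.
P(Preference=OptB) = 0.069 + 0.041 + 0.009 + 0.098 = 0.217; P(AgeGroup=18-29 | Preference=OptB) = 0.069/0.217 = 0.3180.
Difference = -0.119.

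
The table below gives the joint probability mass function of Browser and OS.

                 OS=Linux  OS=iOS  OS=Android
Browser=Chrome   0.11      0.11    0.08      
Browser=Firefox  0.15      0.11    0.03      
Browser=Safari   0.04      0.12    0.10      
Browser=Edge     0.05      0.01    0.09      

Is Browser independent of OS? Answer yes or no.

no

P(Browser=Firefox) = 0.29 and P(OS=Android) = 0.30, so their product is 0.0870, but P(Browser=Firefox, OS=Android) = 0.03. Since these differ, Browser and OS are not independent.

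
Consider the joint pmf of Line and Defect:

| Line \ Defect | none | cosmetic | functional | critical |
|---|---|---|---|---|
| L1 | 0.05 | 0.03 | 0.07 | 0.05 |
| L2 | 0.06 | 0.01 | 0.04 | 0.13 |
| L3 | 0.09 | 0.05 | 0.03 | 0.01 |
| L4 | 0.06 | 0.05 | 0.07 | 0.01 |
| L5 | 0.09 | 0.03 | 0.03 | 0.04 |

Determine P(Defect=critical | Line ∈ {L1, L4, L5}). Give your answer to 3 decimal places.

P(Line=L1) = 0.05 + 0.03 + 0.07 + 0.05 = 0.20.
P(Line=L4) = 0.06 + 0.05 + 0.07 + 0.01 = 0.19.
P(Line=L5) = 0.09 + 0.03 + 0.03 + 0.04 = 0.19.
P(Line ∈ {L1, L4, L5}) = 0.20 + 0.19 + 0.19 = 0.58; P(Defect=critical, Line ∈ {L1, L4, L5}) = 0.05 + 0.01 + 0.04 = 0.10.
P(Defect=critical | Line ∈ {L1, L4, L5}) = 0.10/0.58 = 0.172.

0.172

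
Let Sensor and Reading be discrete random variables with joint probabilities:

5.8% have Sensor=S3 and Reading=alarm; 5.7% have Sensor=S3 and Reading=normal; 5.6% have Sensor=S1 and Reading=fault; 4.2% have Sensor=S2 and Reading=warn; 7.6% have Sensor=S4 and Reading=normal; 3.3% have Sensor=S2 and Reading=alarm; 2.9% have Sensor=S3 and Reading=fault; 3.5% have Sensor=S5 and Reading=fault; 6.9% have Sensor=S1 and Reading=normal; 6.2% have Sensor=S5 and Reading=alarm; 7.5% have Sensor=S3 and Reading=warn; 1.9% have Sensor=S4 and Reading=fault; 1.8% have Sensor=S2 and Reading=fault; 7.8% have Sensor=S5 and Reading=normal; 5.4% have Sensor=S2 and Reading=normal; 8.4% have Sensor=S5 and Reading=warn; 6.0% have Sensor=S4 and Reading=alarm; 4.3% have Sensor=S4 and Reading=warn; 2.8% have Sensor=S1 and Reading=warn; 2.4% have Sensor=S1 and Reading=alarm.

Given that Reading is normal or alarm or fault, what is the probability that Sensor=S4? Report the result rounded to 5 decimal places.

P(Reading=normal) = 0.069 + 0.054 + 0.057 + 0.076 + 0.078 = 0.334.
P(Reading=alarm) = 0.024 + 0.033 + 0.058 + 0.060 + 0.062 = 0.237.
P(Reading=fault) = 0.056 + 0.018 + 0.029 + 0.019 + 0.035 = 0.157.
P(Reading ∈ {normal, alarm, fault}) = 0.334 + 0.237 + 0.157 = 0.728; P(Sensor=S4, Reading ∈ {normal, alarm, fault}) = 0.076 + 0.060 + 0.019 = 0.155.
P(Sensor=S4 | Reading ∈ {normal, alarm, fault}) = 0.155/0.728 = 0.21291.

0.21291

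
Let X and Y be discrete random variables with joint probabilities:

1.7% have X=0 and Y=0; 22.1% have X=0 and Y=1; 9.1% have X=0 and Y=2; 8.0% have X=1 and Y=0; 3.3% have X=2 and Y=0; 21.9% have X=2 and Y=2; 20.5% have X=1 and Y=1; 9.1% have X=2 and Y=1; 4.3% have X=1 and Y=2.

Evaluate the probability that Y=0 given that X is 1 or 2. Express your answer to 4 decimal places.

P(X=1) = 0.080 + 0.205 + 0.043 = 0.328.
P(X=2) = 0.033 + 0.091 + 0.219 = 0.343.
P(X ∈ {1, 2}) = 0.328 + 0.343 = 0.671; P(Y=0, X ∈ {1, 2}) = 0.080 + 0.033 = 0.113.
P(Y=0 | X ∈ {1, 2}) = 0.113/0.671 = 0.1684.

0.1684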